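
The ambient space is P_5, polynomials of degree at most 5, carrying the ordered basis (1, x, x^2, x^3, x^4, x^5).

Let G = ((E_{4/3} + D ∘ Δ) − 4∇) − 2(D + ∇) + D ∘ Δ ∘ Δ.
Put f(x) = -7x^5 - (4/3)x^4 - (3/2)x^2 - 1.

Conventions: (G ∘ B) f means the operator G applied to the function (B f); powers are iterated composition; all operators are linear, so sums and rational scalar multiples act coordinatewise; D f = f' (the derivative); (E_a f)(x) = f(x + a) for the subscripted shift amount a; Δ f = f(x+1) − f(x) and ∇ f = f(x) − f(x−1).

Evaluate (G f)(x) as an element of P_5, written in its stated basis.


the result is g(x) = -7x^5 + 232x^4 - (5840/9)x^3 - (24605/54)x^2 - (35350/27)x - 140384/243

E_{4/3} f = -7x^5 - 48x^4 - (1184/9)x^3 - (9809/54)x^2 - (3436/27)x - 9083/243
Δ f = -35x^4 - (226/3)x^3 - 78x^2 - (130/3)x - 59/6
D Δ f = -140x^3 - 226x^2 - 156x - 130/3
(E_{4/3} + D ∘ Δ) f = -7x^5 - 48x^4 - (2444/9)x^3 - (22013/54)x^2 - (7648/27)x - 19613/243
∇ f = -35x^4 + (194/3)x^3 - 62x^2 + (80/3)x - 25/6
(-4∇) f = 140x^4 - (776/3)x^3 + 248x^2 - (320/3)x + 50/3
((E_{4/3} + D ∘ Δ) − 4∇) f = -7x^5 + 92x^4 - (4772/9)x^3 - (8621/54)x^2 - (10528/27)x - 15563/243
D f = -35x^4 - (16/3)x^3 - 3x
∇ f = -35x^4 + (194/3)x^3 - 62x^2 + (80/3)x - 25/6
(D + ∇) f = -70x^4 + (178/3)x^3 - 62x^2 + (71/3)x - 25/6
(-2(D + ∇)) f = 140x^4 - (356/3)x^3 + 124x^2 - (142/3)x + 25/3
Δ f = -35x^4 - (226/3)x^3 - 78x^2 - (130/3)x - 59/6
Δ Δ f = -140x^3 - 436x^2 - 522x - 695/3
D (Δ ∘ Δ) f = -420x^2 - 872x - 522
(((E_{4/3} + D ∘ Δ) − 4∇) − 2(D + ∇) + D ∘ Δ ∘ Δ) f = -7x^5 + 232x^4 - (5840/9)x^3 - (24605/54)x^2 - (35350/27)x - 140384/243


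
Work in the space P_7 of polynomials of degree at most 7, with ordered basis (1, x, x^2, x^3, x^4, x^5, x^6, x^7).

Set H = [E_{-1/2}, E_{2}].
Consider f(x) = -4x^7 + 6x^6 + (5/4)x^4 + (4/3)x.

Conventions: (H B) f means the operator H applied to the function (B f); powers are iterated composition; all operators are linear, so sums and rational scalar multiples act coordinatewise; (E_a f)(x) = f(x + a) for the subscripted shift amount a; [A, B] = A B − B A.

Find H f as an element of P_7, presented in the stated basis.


E_{2} f = -4x^7 - 50x^6 - 264x^5 - (3035/4)x^4 - 1270x^3 - 1218x^2 - (1796/3)x - 316/3
E_{-1/2} E_{2} f = -4x^7 - 36x^6 - 135x^5 - (1075/4)x^4 - (1185/4)x^3 - (1323/8)x^2 - (1313/48)x + 533/64
E_{-1/2} f = -4x^7 + 20x^6 - 39x^5 + (165/4)x^4 - (105/4)x^3 + (81/8)x^2 - (41/48)x - 89/192
E_{2} E_{-1/2} f = -4x^7 - 36x^6 - 135x^5 - (1075/4)x^4 - (1185/4)x^3 - (1323/8)x^2 - (1313/48)x + 533/64
[E_{-1/2}, E_{2}] f = 0

the result is g(x) = 0


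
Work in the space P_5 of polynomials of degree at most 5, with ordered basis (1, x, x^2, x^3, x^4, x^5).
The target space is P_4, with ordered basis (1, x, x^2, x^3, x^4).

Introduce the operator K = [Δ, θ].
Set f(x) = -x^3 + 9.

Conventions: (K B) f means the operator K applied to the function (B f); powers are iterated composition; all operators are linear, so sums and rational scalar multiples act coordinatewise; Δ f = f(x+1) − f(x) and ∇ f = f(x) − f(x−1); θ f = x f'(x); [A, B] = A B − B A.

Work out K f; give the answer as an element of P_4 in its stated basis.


θ f = -3x^3
Δ θ f = -9x^2 - 9x - 3
Δ f = -3x^2 - 3x - 1
θ Δ f = -6x^2 - 3x
[Δ, θ] f = -3x^2 - 6x - 3

the result is g(x) = -3x^2 - 6x - 3


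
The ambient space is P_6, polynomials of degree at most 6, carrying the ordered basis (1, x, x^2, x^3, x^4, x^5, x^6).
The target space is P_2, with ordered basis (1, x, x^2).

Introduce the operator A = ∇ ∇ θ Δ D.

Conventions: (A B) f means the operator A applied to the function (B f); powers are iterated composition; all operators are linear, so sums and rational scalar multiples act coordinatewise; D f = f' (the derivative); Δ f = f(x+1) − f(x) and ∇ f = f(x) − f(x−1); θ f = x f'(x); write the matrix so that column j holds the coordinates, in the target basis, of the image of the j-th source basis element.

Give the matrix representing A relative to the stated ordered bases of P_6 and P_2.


image of 1: 0
image of x: 0
image of x^2: 0
image of x^3: 0
image of x^4: 48
image of x^5: 360x - 240
image of x^6: 1440x^2 - 1800x + 840
each image's coordinates form column j of the matrix

the matrix is [[0, 0, 0, 0, 48, -240, 840]; [0, 0, 0, 0, 0, 360, -1800]; [0, 0, 0, 0, 0, 0, 1440]] (rows listed top to bottom)


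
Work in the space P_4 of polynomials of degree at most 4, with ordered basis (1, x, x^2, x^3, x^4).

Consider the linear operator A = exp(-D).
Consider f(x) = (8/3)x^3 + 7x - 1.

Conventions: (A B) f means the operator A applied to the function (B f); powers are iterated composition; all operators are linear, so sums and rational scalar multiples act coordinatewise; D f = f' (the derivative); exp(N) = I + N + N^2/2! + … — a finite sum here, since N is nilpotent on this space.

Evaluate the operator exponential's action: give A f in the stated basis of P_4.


the result is g(x) = (8/3)x^3 - 8x^2 + 15x - 32/3

order-1 term: -8x^2 - 7
order-2 term: 8x
order-3 term: -8/3
the series for exp(-D) f terminates at order 3
exp(-D) f = (8/3)x^3 - 8x^2 + 15x - 32/3


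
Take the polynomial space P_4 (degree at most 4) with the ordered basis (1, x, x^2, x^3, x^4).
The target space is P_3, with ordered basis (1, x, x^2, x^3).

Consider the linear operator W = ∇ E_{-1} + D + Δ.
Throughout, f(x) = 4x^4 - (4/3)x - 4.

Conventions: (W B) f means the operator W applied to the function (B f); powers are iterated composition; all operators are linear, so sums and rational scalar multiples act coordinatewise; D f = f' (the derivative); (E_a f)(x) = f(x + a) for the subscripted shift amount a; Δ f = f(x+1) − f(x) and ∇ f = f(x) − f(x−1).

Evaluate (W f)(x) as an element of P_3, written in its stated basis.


g(x) = 48x^3 - 48x^2 + 128x - 60

E_{-1} f = 4x^4 - 16x^3 + 24x^2 - (52/3)x + 4/3
∇ E_{-1} f = 16x^3 - 72x^2 + 112x - 184/3
D f = 16x^3 - 4/3
Δ f = 16x^3 + 24x^2 + 16x + 8/3
(∇ E_{-1} + D + Δ) f = 48x^3 - 48x^2 + 128x - 60


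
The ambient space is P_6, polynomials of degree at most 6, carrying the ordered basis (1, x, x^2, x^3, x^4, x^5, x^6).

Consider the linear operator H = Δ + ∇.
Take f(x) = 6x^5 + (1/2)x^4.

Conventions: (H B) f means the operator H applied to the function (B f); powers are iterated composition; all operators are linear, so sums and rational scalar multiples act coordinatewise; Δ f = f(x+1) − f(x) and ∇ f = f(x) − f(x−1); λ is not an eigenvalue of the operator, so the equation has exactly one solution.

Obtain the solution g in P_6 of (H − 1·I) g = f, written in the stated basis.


write g with unknown coordinates in the stated basis and equate coefficients in (H − 1·I) g = f
solving from the highest basis element down gives g = -6x^5 - (121/2)x^4 - 484x^3 - 3024x^2 - 12580x - 26140
check: H g = -60x^4 - 484x^3 - 3024x^2 - 12580x - 26140
so H g − 1·g = 6x^5 + (1/2)x^4 = f ✓

the image equals g(x) = -6x^5 - (121/2)x^4 - 484x^3 - 3024x^2 - 12580x - 26140


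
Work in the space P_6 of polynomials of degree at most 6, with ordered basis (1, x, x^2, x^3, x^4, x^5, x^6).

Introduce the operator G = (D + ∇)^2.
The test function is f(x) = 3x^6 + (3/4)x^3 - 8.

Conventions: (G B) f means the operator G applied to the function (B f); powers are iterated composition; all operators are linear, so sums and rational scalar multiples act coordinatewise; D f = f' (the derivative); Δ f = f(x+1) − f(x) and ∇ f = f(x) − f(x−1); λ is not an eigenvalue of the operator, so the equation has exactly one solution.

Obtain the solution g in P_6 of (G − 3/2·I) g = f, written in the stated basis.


the result is g(x) = -2x^6 - 160x^4 + (639/2)x^3 - 5560x^2 + 10552x - 103948/3

write g with unknown coordinates in the stated basis and equate coefficients in (G − 3/2·I) g = f
solving from the highest basis element down gives g = -2x^6 - 160x^4 + (639/2)x^3 - 5560x^2 + 10552x - 103948/3
check: G g = -240x^4 + 480x^3 - 8340x^2 + 15828x - 51982
so G g − 3/2·g = 3x^6 + (3/4)x^3 - 8 = f ✓


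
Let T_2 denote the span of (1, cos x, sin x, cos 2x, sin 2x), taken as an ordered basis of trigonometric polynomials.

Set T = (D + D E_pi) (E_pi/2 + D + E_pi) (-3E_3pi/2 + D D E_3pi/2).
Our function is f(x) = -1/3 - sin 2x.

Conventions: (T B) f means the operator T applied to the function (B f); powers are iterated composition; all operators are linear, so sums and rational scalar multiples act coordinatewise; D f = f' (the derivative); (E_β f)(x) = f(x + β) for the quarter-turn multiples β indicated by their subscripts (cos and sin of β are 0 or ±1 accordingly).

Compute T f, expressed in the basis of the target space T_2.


E_3pi/2 f = -1/3 + sin 2x
(-3E_3pi/2) f = 1 - 3sin 2x
E_3pi/2 f = -1/3 + sin 2x
D E_3pi/2 f = 2cos 2x
D D E_3pi/2 f = -4sin 2x
(-3E_3pi/2 + D D E_3pi/2) f = 1 - 7sin 2x
E_pi/2 (-3E_3pi/2 + D D E_3pi/2) f = 1 + 7sin 2x
D (-3E_3pi/2 + D D E_3pi/2) f = -14cos 2x
E_pi (-3E_3pi/2 + D D E_3pi/2) f = 1 - 7sin 2x
(E_pi/2 + D + E_pi) (-3E_3pi/2 + D D E_3pi/2) f = 2 - 14cos 2x
D (E_pi/2 + D + E_pi) (-3E_3pi/2 + D D E_3pi/2) f = 28sin 2x
E_pi (E_pi/2 + D + E_pi) (-3E_3pi/2 + D D E_3pi/2) f = 2 - 14cos 2x
D E_pi (E_pi/2 + D + E_pi) (-3E_3pi/2 + D D E_3pi/2) f = 28sin 2x
(D + D E_pi) (E_pi/2 + D + E_pi) (-3E_3pi/2 + D D E_3pi/2) f = 56sin 2x

the image equals g(x) = 56sin 2x


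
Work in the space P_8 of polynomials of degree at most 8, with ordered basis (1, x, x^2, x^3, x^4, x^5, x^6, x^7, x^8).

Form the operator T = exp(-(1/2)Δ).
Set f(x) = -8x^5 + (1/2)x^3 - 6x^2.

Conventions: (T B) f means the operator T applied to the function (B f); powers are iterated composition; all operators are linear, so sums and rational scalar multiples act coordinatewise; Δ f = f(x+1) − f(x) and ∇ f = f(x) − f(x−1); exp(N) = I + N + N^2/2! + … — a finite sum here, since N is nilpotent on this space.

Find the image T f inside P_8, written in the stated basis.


the result is g(x) = -8x^5 + 20x^4 + (41/2)x^3 - (67/4)x^2 - (135/8)x - 67/16

order-1 term: 20x^4 + 40x^3 + (157/4)x^2 + (101/4)x + 27/4
order-2 term: -20x^3 - 60x^2 - (557/8)x - 249/8
order-3 term: 10x^2 + 30x + 399/16
order-4 term: -(5/2)x - 5
order-5 term: 1/4
the series for exp(-(1/2)Δ) f terminates at order 5
exp(-(1/2)Δ) f = -8x^5 + 20x^4 + (41/2)x^3 - (67/4)x^2 - (135/8)x - 67/16


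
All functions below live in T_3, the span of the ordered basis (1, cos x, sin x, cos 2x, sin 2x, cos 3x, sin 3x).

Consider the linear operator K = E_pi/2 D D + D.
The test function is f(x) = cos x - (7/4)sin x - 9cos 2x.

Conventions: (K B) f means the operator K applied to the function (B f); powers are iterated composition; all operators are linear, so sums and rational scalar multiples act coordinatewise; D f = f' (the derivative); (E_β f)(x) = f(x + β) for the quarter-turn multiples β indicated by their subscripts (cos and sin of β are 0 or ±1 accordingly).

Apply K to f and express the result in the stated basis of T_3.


the image equals g(x) = -36cos 2x + 18sin 2x

D f = -(7/4)cos x - sin x + 18sin 2x
D D f = -cos x + (7/4)sin x + 36cos 2x
E_pi/2 D D f = (7/4)cos x + sin x - 36cos 2x
D f = -(7/4)cos x - sin x + 18sin 2x
(E_pi/2 D D + D) f = -36cos 2x + 18sin 2x


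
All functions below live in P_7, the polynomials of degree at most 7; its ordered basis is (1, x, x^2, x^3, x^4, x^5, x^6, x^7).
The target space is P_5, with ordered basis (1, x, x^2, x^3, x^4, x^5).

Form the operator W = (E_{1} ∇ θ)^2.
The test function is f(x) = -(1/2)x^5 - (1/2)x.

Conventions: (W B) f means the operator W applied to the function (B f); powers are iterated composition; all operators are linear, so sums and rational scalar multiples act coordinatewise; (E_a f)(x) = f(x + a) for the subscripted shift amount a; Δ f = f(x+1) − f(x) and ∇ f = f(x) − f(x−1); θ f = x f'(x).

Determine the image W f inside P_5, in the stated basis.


θ f = -(5/2)x^5 - (1/2)x
∇ θ f = -(25/2)x^4 + 25x^3 - 25x^2 + (25/2)x - 3
E_{1} ∇ θ f = -(25/2)x^4 - 25x^3 - 25x^2 - (25/2)x - 3
θ (E_{1} ∇ θ) f = -50x^4 - 75x^3 - 50x^2 - (25/2)x
∇ θ (E_{1} ∇ θ) f = -200x^3 + 75x^2 - 75x + 25/2
E_{1} ∇ θ (E_{1} ∇ θ) f = -200x^3 - 525x^2 - 525x - 375/2

g(x) = -200x^3 - 525x^2 - 525x - 375/2


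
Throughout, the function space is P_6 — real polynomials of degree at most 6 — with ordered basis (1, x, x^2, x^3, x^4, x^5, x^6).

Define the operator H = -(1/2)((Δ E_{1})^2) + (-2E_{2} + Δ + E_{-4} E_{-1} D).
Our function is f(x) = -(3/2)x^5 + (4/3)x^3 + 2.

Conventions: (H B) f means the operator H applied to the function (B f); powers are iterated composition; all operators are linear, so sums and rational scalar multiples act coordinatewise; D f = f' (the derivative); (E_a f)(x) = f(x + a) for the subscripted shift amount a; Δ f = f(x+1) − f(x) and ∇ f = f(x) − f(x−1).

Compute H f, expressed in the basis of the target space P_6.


E_{1} f = -(3/2)x^5 - (15/2)x^4 - (41/3)x^3 - 11x^2 - (7/2)x + 11/6
Δ E_{1} f = -(15/2)x^4 - 45x^3 - 101x^2 - (201/2)x - 223/6
E_{1} (Δ E_{1}) f = -(15/2)x^4 - 75x^3 - 281x^2 - (935/2)x - 1747/6
Δ E_{1} (Δ E_{1}) f = -30x^3 - 270x^2 - 817x - 831
(-(1/2)((Δ E_{1})^2)) f = 15x^3 + 135x^2 + (817/2)x + 831/2
E_{2} f = -(3/2)x^5 - 15x^4 - (176/3)x^3 - 112x^2 - 104x - 106/3
(-2E_{2}) f = 3x^5 + 30x^4 + (352/3)x^3 + 224x^2 + 208x + 212/3
Δ f = -(15/2)x^4 - 15x^3 - 11x^2 - (7/2)x - 1/6
D f = -(15/2)x^4 + 4x^2
E_{-1} D f = -(15/2)x^4 + 30x^3 - 41x^2 + 22x - 7/2
E_{-4} E_{-1} D f = -(15/2)x^4 + 150x^3 - 1121x^2 + 3710x - 9175/2
(-2E_{2} + Δ + E_{-4} E_{-1} D) f = 3x^5 + 15x^4 + (757/3)x^3 - 908x^2 + (7829/2)x - 4517
(-(1/2)((Δ E_{1})^2) + (-2E_{2} + Δ + E_{-4} E_{-1} D)) f = 3x^5 + 15x^4 + (802/3)x^3 - 773x^2 + 4323x - 8203/2

g(x) = 3x^5 + 15x^4 + (802/3)x^3 - 773x^2 + 4323x - 8203/2


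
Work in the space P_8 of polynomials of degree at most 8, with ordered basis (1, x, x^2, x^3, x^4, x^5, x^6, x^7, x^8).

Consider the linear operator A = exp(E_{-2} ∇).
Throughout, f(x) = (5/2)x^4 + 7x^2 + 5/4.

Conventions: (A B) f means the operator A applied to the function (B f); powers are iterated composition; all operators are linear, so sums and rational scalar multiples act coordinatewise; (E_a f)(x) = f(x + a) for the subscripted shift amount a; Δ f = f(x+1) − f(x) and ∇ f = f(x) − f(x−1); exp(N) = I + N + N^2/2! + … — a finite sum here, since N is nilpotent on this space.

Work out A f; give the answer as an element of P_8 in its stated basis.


order-1 term: 10x^3 - 75x^2 + 204x - 395/2
order-2 term: 15x^2 - 150x + 769/2
order-3 term: 10x - 75
order-4 term: 5/2
the series for exp(E_{-2} ∇) f terminates at order 4
exp(E_{-2} ∇) f = (5/2)x^4 + 10x^3 - 53x^2 + 64x + 463/4

g(x) = (5/2)x^4 + 10x^3 - 53x^2 + 64x + 463/4


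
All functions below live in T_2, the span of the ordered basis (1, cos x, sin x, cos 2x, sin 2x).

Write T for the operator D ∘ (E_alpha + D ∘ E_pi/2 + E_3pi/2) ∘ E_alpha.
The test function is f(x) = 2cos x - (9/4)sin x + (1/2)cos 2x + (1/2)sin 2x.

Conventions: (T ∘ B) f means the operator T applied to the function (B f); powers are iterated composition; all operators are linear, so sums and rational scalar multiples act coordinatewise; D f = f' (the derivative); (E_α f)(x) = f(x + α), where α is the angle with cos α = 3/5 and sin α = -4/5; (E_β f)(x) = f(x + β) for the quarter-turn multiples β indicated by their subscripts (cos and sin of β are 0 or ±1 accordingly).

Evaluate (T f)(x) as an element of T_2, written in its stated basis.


E_alpha f = 3cos x + (1/4)sin x - (31/50)cos 2x + (17/50)sin 2x
E_alpha E_alpha f = (8/5)cos x + (51/20)sin x - (191/1250)cos 2x - (863/1250)sin 2x
E_pi/2 E_alpha f = (1/4)cos x - 3sin x + (31/50)cos 2x - (17/50)sin 2x
D E_pi/2 E_alpha f = -3cos x - (1/4)sin x - (17/25)cos 2x - (31/25)sin 2x
E_3pi/2 E_alpha f = -(1/4)cos x + 3sin x + (31/50)cos 2x - (17/50)sin 2x
(E_alpha + D ∘ E_pi/2 + E_3pi/2) E_alpha f = -(33/20)cos x + (53/10)sin x - (133/625)cos 2x - (1419/625)sin 2x
D (E_alpha + D ∘ E_pi/2 + E_3pi/2) E_alpha f = (53/10)cos x + (33/20)sin x - (2838/625)cos 2x + (266/625)sin 2x

the image equals g(x) = (53/10)cos x + (33/20)sin x - (2838/625)cos 2x + (266/625)sin 2x


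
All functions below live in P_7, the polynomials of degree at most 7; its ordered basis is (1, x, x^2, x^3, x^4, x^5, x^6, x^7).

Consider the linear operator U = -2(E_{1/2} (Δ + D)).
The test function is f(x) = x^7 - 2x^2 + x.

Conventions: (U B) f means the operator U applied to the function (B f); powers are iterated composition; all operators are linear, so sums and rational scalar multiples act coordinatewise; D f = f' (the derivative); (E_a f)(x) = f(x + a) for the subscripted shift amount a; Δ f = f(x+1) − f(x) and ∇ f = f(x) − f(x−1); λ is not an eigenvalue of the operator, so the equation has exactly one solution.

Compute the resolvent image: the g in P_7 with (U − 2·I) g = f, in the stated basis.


g(x) = -(1/2)x^7 + 7x^6 - (105/2)x^5 + 280x^4 - (4515/4)x^3 + (53419/16)x^2 - (208737/32)x + 203075/32

write g with unknown coordinates in the stated basis and equate coefficients in (U − 2·I) g = f
solving from the highest basis element down gives g = -(1/2)x^7 + 7x^6 - (105/2)x^5 + 280x^4 - (4515/4)x^3 + (53419/16)x^2 - (208737/32)x + 203075/32
check: U g = 14x^6 - 105x^5 + 560x^4 - (4515/2)x^3 + (53403/8)x^2 - (208721/16)x + 203075/16
so U g − 2·g = x^7 - 2x^2 + x = f ✓


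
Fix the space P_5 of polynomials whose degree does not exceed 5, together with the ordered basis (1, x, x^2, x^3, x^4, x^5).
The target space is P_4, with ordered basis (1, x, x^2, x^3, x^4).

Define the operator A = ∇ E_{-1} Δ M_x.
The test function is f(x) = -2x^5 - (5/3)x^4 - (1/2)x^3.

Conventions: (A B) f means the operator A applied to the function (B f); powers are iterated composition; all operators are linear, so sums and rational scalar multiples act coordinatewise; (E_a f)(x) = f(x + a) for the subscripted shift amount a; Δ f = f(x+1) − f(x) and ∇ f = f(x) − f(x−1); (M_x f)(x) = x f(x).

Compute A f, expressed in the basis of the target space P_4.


M_x f = -2x^6 - (5/3)x^5 - (1/2)x^4
Δ M_x f = -12x^5 - (115/3)x^4 - (176/3)x^3 - (149/3)x^2 - (67/3)x - 25/6
E_{-1} (Δ M_x) f = -12x^5 + (65/3)x^4 - (76/3)x^3 + (49/3)x^2 - (17/3)x + 5/6
∇ E_{-1} (Δ M_x) f = -60x^4 + (620/3)x^3 - 326x^2 + (766/3)x - 81

the result is g(x) = -60x^4 + (620/3)x^3 - 326x^2 + (766/3)x - 81


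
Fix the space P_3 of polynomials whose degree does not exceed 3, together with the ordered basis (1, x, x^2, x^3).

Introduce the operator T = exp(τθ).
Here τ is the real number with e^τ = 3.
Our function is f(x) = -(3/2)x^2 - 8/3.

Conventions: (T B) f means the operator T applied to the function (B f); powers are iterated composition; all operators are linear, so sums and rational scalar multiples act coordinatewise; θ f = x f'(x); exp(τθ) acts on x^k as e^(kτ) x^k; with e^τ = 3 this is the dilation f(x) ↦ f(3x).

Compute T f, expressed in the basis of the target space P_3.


exp(τθ) x^k = e^(kτ) x^k; with e^τ = 3 this sends x^k to 3^k x^k
x^2 ↦ 9 x^2
applying this coordinatewise to f: exp(τθ) f = -(27/2)x^2 - 8/3

g(x) = -(27/2)x^2 - 8/3


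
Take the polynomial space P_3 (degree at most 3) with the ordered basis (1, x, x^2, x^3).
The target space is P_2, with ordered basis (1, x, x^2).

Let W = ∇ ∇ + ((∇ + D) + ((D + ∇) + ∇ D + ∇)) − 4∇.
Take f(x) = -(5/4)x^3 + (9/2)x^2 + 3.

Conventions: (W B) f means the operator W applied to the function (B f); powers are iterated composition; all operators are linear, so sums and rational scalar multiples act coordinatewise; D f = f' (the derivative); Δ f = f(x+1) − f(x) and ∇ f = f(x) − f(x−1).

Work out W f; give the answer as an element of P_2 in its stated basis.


g(x) = -(15/4)x^2 - (39/4)x + 35

∇ f = -(15/4)x^2 + (51/4)x - 23/4
∇ ∇ f = -(15/2)x + 33/2
∇ f = -(15/4)x^2 + (51/4)x - 23/4
D f = -(15/4)x^2 + 9x
(∇ + D) f = -(15/2)x^2 + (87/4)x - 23/4
D f = -(15/4)x^2 + 9x
∇ f = -(15/4)x^2 + (51/4)x - 23/4
(D + ∇) f = -(15/2)x^2 + (87/4)x - 23/4
D f = -(15/4)x^2 + 9x
∇ D f = -(15/2)x + 51/4
∇ f = -(15/4)x^2 + (51/4)x - 23/4
((D + ∇) + ∇ D + ∇) f = -(45/4)x^2 + 27x + 5/4
((∇ + D) + ((D + ∇) + ∇ D + ∇)) f = -(75/4)x^2 + (195/4)x - 9/2
∇ f = -(15/4)x^2 + (51/4)x - 23/4
(-4∇) f = 15x^2 - 51x + 23
(∇ ∇ + ((∇ + D) + ((D + ∇) + ∇ D + ∇)) − 4∇) f = -(15/4)x^2 - (39/4)x + 35


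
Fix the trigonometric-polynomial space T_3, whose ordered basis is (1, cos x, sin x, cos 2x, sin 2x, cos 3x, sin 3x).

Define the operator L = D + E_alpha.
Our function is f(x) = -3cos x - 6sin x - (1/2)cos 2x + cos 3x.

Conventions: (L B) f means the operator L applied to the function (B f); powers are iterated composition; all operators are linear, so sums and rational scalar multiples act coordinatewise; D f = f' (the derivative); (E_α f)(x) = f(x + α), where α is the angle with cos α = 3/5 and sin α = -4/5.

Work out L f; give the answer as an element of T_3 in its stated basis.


the result is g(x) = -3cos x - 3sin x + (7/50)cos 2x + (13/25)sin 2x - (117/125)cos 3x - (331/125)sin 3x

D f = -6cos x + 3sin x + sin 2x - 3sin 3x
E_alpha f = 3cos x - 6sin x + (7/50)cos 2x - (12/25)sin 2x - (117/125)cos 3x + (44/125)sin 3x
(D + E_alpha) f = -3cos x - 3sin x + (7/50)cos 2x + (13/25)sin 2x - (117/125)cos 3x - (331/125)sin 3x


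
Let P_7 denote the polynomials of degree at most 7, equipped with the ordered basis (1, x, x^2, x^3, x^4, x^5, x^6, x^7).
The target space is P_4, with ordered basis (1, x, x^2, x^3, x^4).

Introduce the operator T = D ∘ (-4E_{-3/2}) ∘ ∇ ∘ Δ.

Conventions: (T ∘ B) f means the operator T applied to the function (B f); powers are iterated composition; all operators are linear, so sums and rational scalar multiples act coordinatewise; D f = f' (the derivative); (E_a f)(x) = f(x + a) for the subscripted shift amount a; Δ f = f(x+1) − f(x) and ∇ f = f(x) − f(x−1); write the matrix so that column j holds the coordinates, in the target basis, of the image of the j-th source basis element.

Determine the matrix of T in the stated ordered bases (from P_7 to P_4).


the matrix is [[0, 0, 0, -24, 144, -580, 1980, -12397/2]; [0, 0, 0, 0, -96, 720, -3480, 13860]; [0, 0, 0, 0, 0, -240, 2160, -12180]; [0, 0, 0, 0, 0, 0, -480, 5040]; [0, 0, 0, 0, 0, 0, 0, -840]] (rows listed top to bottom)

image of 1: 0
image of x: 0
image of x^2: 0
image of x^3: -24
image of x^4: -96x + 144
image of x^5: -240x^2 + 720x - 580
image of x^6: -480x^3 + 2160x^2 - 3480x + 1980
image of x^7: -840x^4 + 5040x^3 - 12180x^2 + 13860x - 12397/2
each image's coordinates form column j of the matrix


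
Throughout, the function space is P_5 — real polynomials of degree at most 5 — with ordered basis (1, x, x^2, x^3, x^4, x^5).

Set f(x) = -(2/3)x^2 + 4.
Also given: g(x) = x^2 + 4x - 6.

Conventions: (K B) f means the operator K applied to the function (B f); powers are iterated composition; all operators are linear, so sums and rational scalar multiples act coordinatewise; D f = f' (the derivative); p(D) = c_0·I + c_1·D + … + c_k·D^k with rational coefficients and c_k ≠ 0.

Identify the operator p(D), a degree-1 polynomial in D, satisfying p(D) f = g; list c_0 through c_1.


D^0 f = -(2/3)x^2 + 4
D^1 f = -(4/3)x
matching coefficients of g against c_0 f + c_1 Df + … from the top degree down determines the c_i
solution: c_0 = -3/2, c_1 = -3

c_0 = -3/2, c_1 = -3


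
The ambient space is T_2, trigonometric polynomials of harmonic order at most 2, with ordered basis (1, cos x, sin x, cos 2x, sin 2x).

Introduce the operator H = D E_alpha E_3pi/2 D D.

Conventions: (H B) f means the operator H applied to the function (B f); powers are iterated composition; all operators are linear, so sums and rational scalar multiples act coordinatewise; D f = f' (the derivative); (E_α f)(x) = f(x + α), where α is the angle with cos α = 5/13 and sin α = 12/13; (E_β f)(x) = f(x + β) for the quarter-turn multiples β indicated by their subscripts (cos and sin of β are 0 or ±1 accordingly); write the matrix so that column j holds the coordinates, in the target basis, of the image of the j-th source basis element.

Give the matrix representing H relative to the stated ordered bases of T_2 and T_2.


the matrix is [[0, 0, 0, 0, 0]; [0, -5/13, -12/13, 0, 0]; [0, 12/13, -5/13, 0, 0]; [0, 0, 0, -960/169, -952/169]; [0, 0, 0, 952/169, -960/169]] (rows listed top to bottom)

image of 1: 0
image of cos x: -(5/13)cos x + (12/13)sin x
image of sin x: -(12/13)cos x - (5/13)sin x
image of cos 2x: -(960/169)cos 2x + (952/169)sin 2x
image of sin 2x: -(952/169)cos 2x - (960/169)sin 2x
each image's coordinates form column j of the matrix


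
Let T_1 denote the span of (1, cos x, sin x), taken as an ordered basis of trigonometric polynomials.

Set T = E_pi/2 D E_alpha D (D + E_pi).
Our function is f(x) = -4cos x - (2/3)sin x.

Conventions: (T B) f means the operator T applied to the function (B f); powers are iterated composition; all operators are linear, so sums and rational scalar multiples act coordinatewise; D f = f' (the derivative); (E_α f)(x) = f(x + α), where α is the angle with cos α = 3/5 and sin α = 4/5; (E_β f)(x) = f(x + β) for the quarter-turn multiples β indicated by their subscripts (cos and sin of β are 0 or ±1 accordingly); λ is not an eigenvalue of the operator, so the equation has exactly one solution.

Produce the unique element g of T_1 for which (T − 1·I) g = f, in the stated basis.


write g with unknown coordinates in the stated basis and equate coefficients in (T − 1·I) g = f
solving from the highest basis element down gives g = (86/51)cos x - (24/17)sin x
check: T g = -(118/51)cos x - (106/51)sin x
so T g − 1·g = -4cos x - (2/3)sin x = f ✓

the image equals g(x) = (86/51)cos x - (24/17)sin x


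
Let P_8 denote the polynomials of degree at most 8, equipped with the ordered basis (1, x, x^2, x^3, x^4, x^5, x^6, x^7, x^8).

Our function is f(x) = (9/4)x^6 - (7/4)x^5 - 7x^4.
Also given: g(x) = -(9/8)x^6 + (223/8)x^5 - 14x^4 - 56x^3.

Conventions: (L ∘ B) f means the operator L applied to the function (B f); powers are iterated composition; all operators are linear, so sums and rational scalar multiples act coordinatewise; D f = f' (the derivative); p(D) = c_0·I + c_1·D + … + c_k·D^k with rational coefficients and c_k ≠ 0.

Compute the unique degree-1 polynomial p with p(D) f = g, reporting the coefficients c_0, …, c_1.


D^0 f = (9/4)x^6 - (7/4)x^5 - 7x^4
D^1 f = (27/2)x^5 - (35/4)x^4 - 28x^3
matching coefficients of g against c_0 f + c_1 Df + … from the top degree down determines the c_i
solution: c_0 = -1/2, c_1 = 2

p(D) = -(1/2)·I + 2·D, i.e. c_0 = -1/2, c_1 = 2


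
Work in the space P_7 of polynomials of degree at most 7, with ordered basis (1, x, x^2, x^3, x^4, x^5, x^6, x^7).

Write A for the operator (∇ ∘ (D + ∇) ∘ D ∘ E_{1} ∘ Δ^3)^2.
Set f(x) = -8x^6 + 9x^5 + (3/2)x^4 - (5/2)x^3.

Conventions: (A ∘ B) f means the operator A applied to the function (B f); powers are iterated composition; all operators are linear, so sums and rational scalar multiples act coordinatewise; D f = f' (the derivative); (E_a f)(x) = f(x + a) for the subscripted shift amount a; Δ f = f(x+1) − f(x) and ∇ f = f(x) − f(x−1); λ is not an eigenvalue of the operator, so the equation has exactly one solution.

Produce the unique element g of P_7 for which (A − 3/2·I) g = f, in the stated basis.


the result is g(x) = (16/3)x^6 - 6x^5 - x^4 + (5/3)x^3

write g with unknown coordinates in the stated basis and equate coefficients in (A − 3/2·I) g = f
solving from the highest basis element down gives g = (16/3)x^6 - 6x^5 - x^4 + (5/3)x^3
check: A g = 0
so A g − 3/2·g = -8x^6 + 9x^5 + (3/2)x^4 - (5/2)x^3 = f ✓


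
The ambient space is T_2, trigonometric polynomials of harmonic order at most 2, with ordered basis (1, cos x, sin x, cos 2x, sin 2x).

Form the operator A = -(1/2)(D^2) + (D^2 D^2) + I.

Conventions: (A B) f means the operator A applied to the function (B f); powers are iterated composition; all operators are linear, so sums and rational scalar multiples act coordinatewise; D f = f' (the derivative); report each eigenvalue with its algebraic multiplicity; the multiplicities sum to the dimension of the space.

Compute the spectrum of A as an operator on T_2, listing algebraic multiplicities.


λ = 1 (multiplicity 1), λ = 5/2 (multiplicity 2), λ = 19 (multiplicity 2)

image of 1: 1
image of cos x: (5/2)cos x
image of sin x: (5/2)sin x
image of cos 2x: 19cos 2x
image of sin 2x: 19sin 2x
the matrix is diagonal; its diagonal is (1, 5/2, 5/2, 19, 19)
for a triangular matrix the eigenvalues are the diagonal entries, with algebraic multiplicity their repetition count


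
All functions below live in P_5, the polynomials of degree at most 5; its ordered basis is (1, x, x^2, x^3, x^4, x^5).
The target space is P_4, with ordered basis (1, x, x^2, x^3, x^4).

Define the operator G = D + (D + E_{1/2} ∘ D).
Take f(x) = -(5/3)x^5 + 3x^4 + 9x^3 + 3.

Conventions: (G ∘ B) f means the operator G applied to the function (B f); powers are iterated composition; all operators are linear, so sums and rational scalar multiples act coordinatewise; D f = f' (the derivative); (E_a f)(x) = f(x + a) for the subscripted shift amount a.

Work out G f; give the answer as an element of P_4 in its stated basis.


the result is g(x) = -25x^4 + (58/3)x^3 + (173/2)x^2 + (191/6)x + 371/48

D f = -(25/3)x^4 + 12x^3 + 27x^2
D f = -(25/3)x^4 + 12x^3 + 27x^2
D f = -(25/3)x^4 + 12x^3 + 27x^2
E_{1/2} D f = -(25/3)x^4 - (14/3)x^3 + (65/2)x^2 + (191/6)x + 371/48
(D + E_{1/2} ∘ D) f = -(50/3)x^4 + (22/3)x^3 + (119/2)x^2 + (191/6)x + 371/48
(D + (D + E_{1/2} ∘ D)) f = -25x^4 + (58/3)x^3 + (173/2)x^2 + (191/6)x + 371/48


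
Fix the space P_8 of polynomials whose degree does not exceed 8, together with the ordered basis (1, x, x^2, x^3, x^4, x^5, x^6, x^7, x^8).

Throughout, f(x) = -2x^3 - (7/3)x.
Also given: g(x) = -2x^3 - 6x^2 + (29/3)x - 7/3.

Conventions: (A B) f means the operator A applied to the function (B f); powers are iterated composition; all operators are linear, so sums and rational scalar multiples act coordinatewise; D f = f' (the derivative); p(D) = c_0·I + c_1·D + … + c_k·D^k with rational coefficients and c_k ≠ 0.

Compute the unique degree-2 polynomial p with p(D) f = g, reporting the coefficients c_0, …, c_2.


c_0 = 1, c_1 = 1, c_2 = -1

D^0 f = -2x^3 - (7/3)x
D^1 f = -6x^2 - 7/3
D^2 f = -12x
matching coefficients of g against c_0 f + c_1 Df + … from the top degree down determines the c_i
solution: c_0 = 1, c_1 = 1, c_2 = -1


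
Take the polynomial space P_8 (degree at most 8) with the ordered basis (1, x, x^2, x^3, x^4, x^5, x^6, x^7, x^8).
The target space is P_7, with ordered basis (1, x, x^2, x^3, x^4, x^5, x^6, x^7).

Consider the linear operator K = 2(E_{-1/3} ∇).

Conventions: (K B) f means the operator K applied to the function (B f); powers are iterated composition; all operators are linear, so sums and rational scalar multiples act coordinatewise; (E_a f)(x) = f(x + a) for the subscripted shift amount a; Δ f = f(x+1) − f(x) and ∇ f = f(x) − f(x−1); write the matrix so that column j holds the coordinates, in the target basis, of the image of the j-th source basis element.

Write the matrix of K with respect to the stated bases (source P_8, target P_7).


image of 1: 0
image of x: 2
image of x^2: 4x - 10/3
image of x^3: 6x^2 - 10x + 14/3
image of x^4: 8x^3 - 20x^2 + (56/3)x - 170/27
image of x^5: 10x^4 - (100/3)x^3 + (140/3)x^2 - (850/27)x + 682/81
image of x^6: 12x^5 - 50x^4 + (280/3)x^3 - (850/9)x^2 + (1364/27)x - 910/81
image of x^7: 14x^6 - 70x^5 + (490/3)x^4 - (5950/27)x^3 + (4774/27)x^2 - (6370/81)x + 10922/729
image of x^8: 16x^7 - (280/3)x^6 + (784/3)x^5 - (11900/27)x^4 + (38192/81)x^3 - (25480/81)x^2 + (87376/729)x - 43690/2187
each image's coordinates form column j of the matrix

the matrix is [[0, 2, -10/3, 14/3, -170/27, 682/81, -910/81, 10922/729, -43690/2187]; [0, 0, 4, -10, 56/3, -850/27, 1364/27, -6370/81, 87376/729]; [0, 0, 0, 6, -20, 140/3, -850/9, 4774/27, -25480/81]; [0, 0, 0, 0, 8, -100/3, 280/3, -5950/27, 38192/81]; [0, 0, 0, 0, 0, 10, -50, 490/3, -11900/27]; [0, 0, 0, 0, 0, 0, 12, -70, 784/3]; [0, 0, 0, 0, 0, 0, 0, 14, -280/3]; [0, 0, 0, 0, 0, 0, 0, 0, 16]] (rows listed top to bottom)


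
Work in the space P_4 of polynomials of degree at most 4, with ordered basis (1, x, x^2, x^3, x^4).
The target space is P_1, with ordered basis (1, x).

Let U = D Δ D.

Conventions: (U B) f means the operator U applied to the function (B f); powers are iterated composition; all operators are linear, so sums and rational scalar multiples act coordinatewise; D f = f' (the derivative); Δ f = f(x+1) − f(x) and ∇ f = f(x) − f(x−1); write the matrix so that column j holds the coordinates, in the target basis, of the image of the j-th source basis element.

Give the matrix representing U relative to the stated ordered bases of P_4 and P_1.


image of 1: 0
image of x: 0
image of x^2: 0
image of x^3: 6
image of x^4: 24x + 12
each image's coordinates form column j of the matrix

the matrix is [[0, 0, 0, 6, 12]; [0, 0, 0, 0, 24]] (rows listed top to bottom)


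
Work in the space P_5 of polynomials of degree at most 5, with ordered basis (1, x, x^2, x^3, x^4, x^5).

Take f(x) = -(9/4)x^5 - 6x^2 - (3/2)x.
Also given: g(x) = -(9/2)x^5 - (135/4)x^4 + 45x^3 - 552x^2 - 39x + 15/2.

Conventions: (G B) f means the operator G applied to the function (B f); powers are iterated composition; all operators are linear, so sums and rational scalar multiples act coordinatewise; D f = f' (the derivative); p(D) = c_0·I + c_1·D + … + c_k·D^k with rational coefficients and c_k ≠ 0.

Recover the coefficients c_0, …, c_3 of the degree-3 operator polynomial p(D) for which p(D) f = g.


c_0 = 2, c_1 = 3, c_2 = -1, c_3 = 4

D^0 f = -(9/4)x^5 - 6x^2 - (3/2)x
D^1 f = -(45/4)x^4 - 12x - 3/2
D^2 f = -45x^3 - 12
D^3 f = -135x^2
matching coefficients of g against c_0 f + c_1 Df + … from the top degree down determines the c_i
solution: c_0 = 2, c_1 = 3, c_2 = -1, c_3 = 4


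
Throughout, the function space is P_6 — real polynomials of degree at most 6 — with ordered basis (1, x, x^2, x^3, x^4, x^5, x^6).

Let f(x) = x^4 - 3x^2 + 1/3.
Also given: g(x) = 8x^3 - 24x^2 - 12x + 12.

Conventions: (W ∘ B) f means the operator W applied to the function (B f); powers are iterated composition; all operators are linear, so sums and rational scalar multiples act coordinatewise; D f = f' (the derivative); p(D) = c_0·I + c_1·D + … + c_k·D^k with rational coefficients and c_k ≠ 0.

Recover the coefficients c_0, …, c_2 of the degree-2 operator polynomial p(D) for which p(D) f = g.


D^0 f = x^4 - 3x^2 + 1/3
D^1 f = 4x^3 - 6x
D^2 f = 12x^2 - 6
matching coefficients of g against c_0 f + c_1 Df + … from the top degree down determines the c_i
solution: c_0 = 0, c_1 = 2, c_2 = -2

c_0 = 0, c_1 = 2, c_2 = -2


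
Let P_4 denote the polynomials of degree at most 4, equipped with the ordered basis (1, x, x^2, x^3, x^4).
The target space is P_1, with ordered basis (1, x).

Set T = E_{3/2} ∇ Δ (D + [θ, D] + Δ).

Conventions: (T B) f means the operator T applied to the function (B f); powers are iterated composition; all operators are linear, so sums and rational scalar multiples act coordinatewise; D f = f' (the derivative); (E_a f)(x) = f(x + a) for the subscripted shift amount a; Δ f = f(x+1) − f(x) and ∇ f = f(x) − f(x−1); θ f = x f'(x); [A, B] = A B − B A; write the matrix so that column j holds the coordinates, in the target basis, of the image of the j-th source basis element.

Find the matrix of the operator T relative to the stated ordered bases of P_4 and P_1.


the matrix is [[0, 0, 0, 6, 48]; [0, 0, 0, 0, 24]] (rows listed top to bottom)

image of 1: 0
image of x: 0
image of x^2: 0
image of x^3: 6
image of x^4: 24x + 48
each image's coordinates form column j of the matrix


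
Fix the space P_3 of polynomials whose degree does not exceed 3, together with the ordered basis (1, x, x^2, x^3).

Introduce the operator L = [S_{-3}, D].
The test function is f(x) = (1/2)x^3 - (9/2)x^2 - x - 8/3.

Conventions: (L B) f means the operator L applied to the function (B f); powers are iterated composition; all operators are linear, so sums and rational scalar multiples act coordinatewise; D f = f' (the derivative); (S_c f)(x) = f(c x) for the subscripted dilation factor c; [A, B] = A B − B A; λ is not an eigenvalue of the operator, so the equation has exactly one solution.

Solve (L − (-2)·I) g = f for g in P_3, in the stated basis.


the image equals g(x) = (1/4)x^3 - (63/4)x^2 - (379/2)x + 1133/3

write g with unknown coordinates in the stated basis and equate coefficients in (L − (-2)·I) g = f
solving from the highest basis element down gives g = (1/4)x^3 - (63/4)x^2 - (379/2)x + 1133/3
check: L g = 27x^2 + 378x - 758
so L g − (-2)·g = (1/2)x^3 - (9/2)x^2 - x - 8/3 = f ✓


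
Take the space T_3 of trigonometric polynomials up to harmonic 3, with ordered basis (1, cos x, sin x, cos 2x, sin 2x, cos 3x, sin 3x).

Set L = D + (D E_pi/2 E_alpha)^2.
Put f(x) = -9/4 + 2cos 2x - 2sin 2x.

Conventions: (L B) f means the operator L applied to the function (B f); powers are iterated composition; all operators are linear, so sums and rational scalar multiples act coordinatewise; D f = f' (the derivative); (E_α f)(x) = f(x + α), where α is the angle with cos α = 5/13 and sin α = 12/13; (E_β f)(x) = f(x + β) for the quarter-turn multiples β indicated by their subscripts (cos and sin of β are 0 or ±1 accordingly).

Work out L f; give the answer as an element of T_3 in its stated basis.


D f = -4cos 2x - 4sin 2x
E_alpha f = -9/4 - (478/169)cos 2x - (2/169)sin 2x
E_pi/2 E_alpha f = -9/4 + (478/169)cos 2x + (2/169)sin 2x
D E_pi/2 E_alpha f = (4/169)cos 2x - (956/169)sin 2x
E_alpha (D E_pi/2 E_alpha) f = -(115196/28561)cos 2x + (113284/28561)sin 2x
E_pi/2 E_alpha (D E_pi/2 E_alpha) f = (115196/28561)cos 2x - (113284/28561)sin 2x
D E_pi/2 E_alpha (D E_pi/2 E_alpha) f = -(226568/28561)cos 2x - (230392/28561)sin 2x
(D + (D E_pi/2 E_alpha)^2) f = -(340812/28561)cos 2x - (344636/28561)sin 2x

the image equals g(x) = -(340812/28561)cos 2x - (344636/28561)sin 2x


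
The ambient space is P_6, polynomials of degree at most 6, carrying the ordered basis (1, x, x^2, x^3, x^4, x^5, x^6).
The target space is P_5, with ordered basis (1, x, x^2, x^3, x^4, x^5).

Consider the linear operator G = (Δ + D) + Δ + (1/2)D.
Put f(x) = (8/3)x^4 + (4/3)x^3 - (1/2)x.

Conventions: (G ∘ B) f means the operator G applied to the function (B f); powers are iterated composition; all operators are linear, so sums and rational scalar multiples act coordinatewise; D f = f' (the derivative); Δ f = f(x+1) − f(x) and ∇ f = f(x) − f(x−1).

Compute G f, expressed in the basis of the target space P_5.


the image equals g(x) = (112/3)x^3 + 46x^2 + (88/3)x + 25/4

Δ f = (32/3)x^3 + 20x^2 + (44/3)x + 7/2
D f = (32/3)x^3 + 4x^2 - 1/2
(Δ + D) f = (64/3)x^3 + 24x^2 + (44/3)x + 3
Δ f = (32/3)x^3 + 20x^2 + (44/3)x + 7/2
D f = (32/3)x^3 + 4x^2 - 1/2
((1/2)D) f = (16/3)x^3 + 2x^2 - 1/4
((Δ + D) + Δ + (1/2)D) f = (112/3)x^3 + 46x^2 + (88/3)x + 25/4


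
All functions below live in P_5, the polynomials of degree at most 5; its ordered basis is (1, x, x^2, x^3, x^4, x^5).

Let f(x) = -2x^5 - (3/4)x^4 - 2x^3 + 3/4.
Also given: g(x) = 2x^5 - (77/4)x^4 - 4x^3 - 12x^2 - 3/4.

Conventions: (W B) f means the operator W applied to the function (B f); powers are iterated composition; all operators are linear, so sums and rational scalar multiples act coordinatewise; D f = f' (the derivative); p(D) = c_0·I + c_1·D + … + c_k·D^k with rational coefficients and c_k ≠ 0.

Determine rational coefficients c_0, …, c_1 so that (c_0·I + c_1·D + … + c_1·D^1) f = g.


p(D) = -I + 2·D, i.e. c_0 = -1, c_1 = 2

D^0 f = -2x^5 - (3/4)x^4 - 2x^3 + 3/4
D^1 f = -10x^4 - 3x^3 - 6x^2
matching coefficients of g against c_0 f + c_1 Df + … from the top degree down determines the c_i
solution: c_0 = -1, c_1 = 2
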